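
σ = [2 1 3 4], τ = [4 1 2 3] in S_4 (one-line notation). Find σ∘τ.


σ∘τ: apply τ first, then σ
1 →τ 4 →σ 4
2 →τ 1 →σ 2
3 →τ 2 →σ 1
4 →τ 3 →σ 3

σ∘τ = [4 2 1 3]


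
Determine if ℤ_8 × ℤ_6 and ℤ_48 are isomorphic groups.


Comparing ℤ_8 × ℤ_6 and ℤ_48:
gcd(8,6) = 2 ≠ 1. Max element order in ℤ_8×ℤ_6 is lcm(8,6) = 24 < 48, so it has no element of order 48

No, ℤ_8 × ℤ_6 ≇ ℤ_48


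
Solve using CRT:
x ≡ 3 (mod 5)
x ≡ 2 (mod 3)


m₁ = 5, m₂ = 3, gcd = 1, so CRT applies. M = m₁·m₂ = 15
Let M₁ = M/m₁ = 3, M₂ = M/m₂ = 5
Find y₁ ≡ M₁⁻¹ (mod m₁): 3⁻¹ ≡ 2 (mod 5)
Find y₂ ≡ M₂⁻¹ (mod m₂): 5⁻¹ ≡ 2 (mod 3)
x = a₁·M₁·y₁ + a₂·M₂·y₂ = 3·3·2 + 2·5·2 = 38
Reduce mod 15: x ≡ 8
Check: 8 mod 5 = 3 ✓, 8 mod 3 = 2 ✓

x ≡ 8 (mod 15)


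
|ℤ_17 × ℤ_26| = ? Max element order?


|ℤ_17 × ℤ_26| = 17 × 26 = 442
Max element order = lcm(17,26) = 442
Cyclic? Yes (gcd=1)

|ℤ_17×ℤ_26| = 442, max element order = 442


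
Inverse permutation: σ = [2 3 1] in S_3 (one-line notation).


To find σ⁻¹, swap domain and range:
σ(1) = 2 → σ⁻¹(2) = 1
σ(2) = 3 → σ⁻¹(3) = 2
σ(3) = 1 → σ⁻¹(1) = 3

σ⁻¹ = [3 1 2]


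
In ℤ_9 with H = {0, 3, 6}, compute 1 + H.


1 + H = {1 + h (mod 9) : h ∈ H}
1+0=1, 1+3=4, 1+6=7

1 + H = {1, 4, 7}


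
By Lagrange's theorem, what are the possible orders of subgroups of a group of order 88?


Lagrange's theorem: |H| divides |G|
|G| = 88
Divisors of 88: 1, 2, 4, 8, 11, 22, 44, 88

Possible subgroup orders: {1, 2, 4, 8, 11, 22, 44, 88}


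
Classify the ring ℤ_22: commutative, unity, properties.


ℤ_22 is a commutative ring with unity 1; 22 = 2×11 is composite, so 2·11 ≡ 0 gives zero divisors (not an integral domain)
Commutative: Yes
Integral domain: No
Has unity: Yes

ℤ_22: Commutative=Yes, Unity=Yes


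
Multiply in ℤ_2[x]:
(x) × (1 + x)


Expand and collect like terms; reduce coefficients mod 2:
x^0: 0·1 = 0 ≡ 0 (mod 2)
x^1: 0·1 + 1·1 = 1 ≡ 1 (mod 2)
x^2: 1·1 = 1 ≡ 1 (mod 2)
Result: x + x^2

f · g = x + x^2


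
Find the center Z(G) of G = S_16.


Z(G) = {g ∈ G | gx = xg for all x ∈ G}
S_n is non-abelian for n ≥ 3; Z(S_16) is trivial

Z(S_16) = {e}


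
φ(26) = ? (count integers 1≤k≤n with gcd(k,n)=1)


φ(n) = count of k ∈ {1,...,n} with gcd(k,n)=1
Coprimes to 26: {1, 3, 5, 7, 9, 11, 15, 17, 19, 21, 23, 25}
Count: 12

φ(26) = 12


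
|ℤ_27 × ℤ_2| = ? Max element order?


|ℤ_27 × ℤ_2| = 27 × 2 = 54
Max element order = lcm(27,2) = 54
Cyclic? Yes (gcd=1)

|ℤ_27×ℤ_2| = 54, max element order = 54


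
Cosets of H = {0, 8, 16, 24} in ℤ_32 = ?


H = {0, 8, 16, 24}, |H| = 4
Number of cosets = |G|/|H| = 32/4 = 8
0 + H = {0, 8, 16, 24}
1 + H = {1, 9, 17, 25}
2 + H = {2, 10, 18, 26}
3 + H = {3, 11, 19, 27}
4 + H = {4, 12, 20, 28}
5 + H = {5, 13, 21, 29}
6 + H = {6, 14, 22, 30}
7 + H = {7, 15, 23, 31}

Cosets: 0+H={0,8,16,24}; 1+H={1,9,17,25}; 2+H={2,10,18,26}; 3+H={3,11,19,27}; 4+H={4,12,20,28}; 5+H={5,13,21,29}; 6+H={6,14,22,30}; 7+H={7,15,23,31}


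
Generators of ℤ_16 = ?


g generates ℤ_n iff gcd(g,n) = 1
Checking each g ∈ {1,...,15}:
gcd(1,16) = 1
gcd(2,16) = 2
gcd(3,16) = 1
gcd(4,16) = 4
gcd(5,16) = 1
gcd(6,16) = 2
gcd(7,16) = 1
gcd(8,16) = 8
gcd(9,16) = 1
gcd(10,16) = 2
gcd(11,16) = 1
gcd(12,16) = 4
gcd(13,16) = 1
gcd(14,16) = 2
gcd(15,16) = 1
Generators: {1, 3, 5, 7, 9, 11, 13, 15}
Number of generators = φ(16) = 8

Generators of ℤ_16 = {1, 3, 5, 7, 9, 11, 13, 15}


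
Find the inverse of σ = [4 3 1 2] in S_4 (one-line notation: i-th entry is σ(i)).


To find σ⁻¹, swap domain and range:
σ(1) = 4 → σ⁻¹(4) = 1
σ(2) = 3 → σ⁻¹(3) = 2
σ(3) = 1 → σ⁻¹(1) = 3
σ(4) = 2 → σ⁻¹(2) = 4

σ⁻¹ = [3 4 2 1]


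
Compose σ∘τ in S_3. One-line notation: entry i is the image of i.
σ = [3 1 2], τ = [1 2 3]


σ∘τ: apply τ first, then σ
1 →τ 1 →σ 3
2 →τ 2 →σ 1
3 →τ 3 →σ 2

σ∘τ = [3 1 2]


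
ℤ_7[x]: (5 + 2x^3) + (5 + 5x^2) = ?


Add coefficients mod 7:
x^0: 5 + 5 = 3 (mod 7)
x^1: 0 + 0 = 0 (mod 7)
x^2: 0 + 5 = 5 (mod 7)
x^3: 2 + 0 = 2 (mod 7)
Result: 3 + 5x^2 + 2x^3

f + g = 3 + 5x^2 + 2x^3


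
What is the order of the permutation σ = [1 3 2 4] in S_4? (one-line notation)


Cycle decomposition: (2 3)
Cycle lengths: 2
Order = lcm(2) = 2

ord(σ) = 2


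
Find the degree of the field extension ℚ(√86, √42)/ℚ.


[ℚ(√86,√42):ℚ] = [ℚ(√86,√42):ℚ(√86)]·[ℚ(√86):ℚ] = 2·2 = 4

[ℚ(√86, √42)/ℚ] = 4


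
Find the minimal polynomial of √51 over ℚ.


√51 satisfies x² - 51 = 0, irreducible over ℚ since 51 is squarefree

Minimal polynomial: x² - 51


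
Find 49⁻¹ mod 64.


Use the extended Euclidean algorithm to write 1 = 49·s + 64·t; then s mod 64 is the inverse.
Euclidean algorithm:
  49 = 0·64 + 49
  64 = 1·49 + 15
  49 = 3·15 + 4
  15 = 3·4 + 3
  4 = 1·3 + 1
  3 = 3·1 + 0
gcd(49,64) = 1
Back-substitution gives: 49·(17) + 64·(-13) = 1
So 49⁻¹ ≡ 17 ≡ 17 (mod 64)
Check: 49 × 17 = 833 ≡ 1 (mod 64) ✓

49⁻¹ ≡ 17 (mod 64)


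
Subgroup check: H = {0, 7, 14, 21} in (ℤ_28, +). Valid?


Subgroup test for H = {0, 7, 14, 21} in (ℤ_28, +):
(1) 0 ∈ H? Yes
(2) Closure: for all a,b ∈ H, (a+b) mod 28 ∈ H? Yes
(3) Inverses: for all a ∈ H, -a mod 28 ∈ H? Yes

Yes, H is a subgroup of ℤ_28


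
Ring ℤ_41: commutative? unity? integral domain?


ℤ_41 is a commutative ring with unity 1; 41 is prime, so ℤ_41 is a field (hence an integral domain)
Commutative: Yes
Integral domain: Yes
Has unity: Yes

ℤ_41: Commutative=Yes, Unity=Yes


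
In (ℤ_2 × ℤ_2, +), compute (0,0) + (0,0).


Operation: componentwise addition mod (2, 2)
(0,0) + (0,0) = ((a₁+b₁) mod 2, (a₂+b₂) mod 2) with a = (0,0), b = (0,0)

(0,0) + (0,0) = (0,0)


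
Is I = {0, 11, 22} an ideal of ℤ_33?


Check ideal conditions for I = {0, 11, 22} in ℤ_33:
(1) I is an additive subgroup? Yes
(2) For r ∈ ℤ_33 and a ∈ I: r·a ∈ I? Yes

Yes, I is an ideal of ℤ_33


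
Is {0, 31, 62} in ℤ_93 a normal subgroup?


H = {0, 31, 62} in ℤ_93
ℤ_93 is abelian; every subgroup of an abelian group is normal

Yes, normal subgroup


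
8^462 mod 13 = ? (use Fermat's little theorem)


Fermat's little theorem: if p is prime and gcd(a,p)=1, then a^(p-1) ≡ 1 (mod p)
p = 13 is prime, gcd(8,13) = 1
Reduce exponent: 462 mod 12 = 6
So 8^462 ≡ 8^6 (mod 13)
8^6 mod 13 = 12

8^462 ≡ 12 (mod 13)


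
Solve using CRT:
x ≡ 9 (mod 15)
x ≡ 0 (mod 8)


m₁ = 15, m₂ = 8, gcd = 1, so CRT applies. M = m₁·m₂ = 120
Let M₁ = M/m₁ = 8, M₂ = M/m₂ = 15
Find y₁ ≡ M₁⁻¹ (mod m₁): 8⁻¹ ≡ 2 (mod 15)
Find y₂ ≡ M₂⁻¹ (mod m₂): 15⁻¹ ≡ 7 (mod 8)
x = a₁·M₁·y₁ + a₂·M₂·y₂ = 9·8·2 + 0·15·7 = 144
Reduce mod 120: x ≡ 24
Check: 24 mod 15 = 9 ✓, 24 mod 8 = 0 ✓

x ≡ 24 (mod 120)


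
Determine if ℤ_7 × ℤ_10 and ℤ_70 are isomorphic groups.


Comparing ℤ_7 × ℤ_10 and ℤ_70:
gcd(7,10) = 1, so ℤ_7 × ℤ_10 ≅ ℤ_70 (CRT)

Yes, ℤ_7 × ℤ_10 ≅ ℤ_70


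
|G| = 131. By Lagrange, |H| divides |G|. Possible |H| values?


Lagrange's theorem: |H| divides |G|
|G| = 131
Divisors of 131: 1, 131

Possible subgroup orders: {1, 131}


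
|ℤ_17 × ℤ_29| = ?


|A × B| = |A| · |B|
|ℤ_17 × ℤ_29| = 17 × 29 = 493

|ℤ_17 × ℤ_29| = 493


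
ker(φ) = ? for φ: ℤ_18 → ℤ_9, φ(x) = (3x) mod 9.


Kernel = preimage of identity
ker(φ) = {x ∈ ℤ_18 : 3x ≡ 0 (mod 9)}. Since 9 | 18, φ is well-defined. The kernel is the cyclic subgroup ⟨3⟩ of ℤ_18 (order 6), i.e. {0, 3, 6, 9, 12, 15}

ker(φ) = {0, 3, 6, 9, 12, 15}


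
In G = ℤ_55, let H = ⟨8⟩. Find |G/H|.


|⟨8⟩| = n / gcd(8, 55) = 55 / 1 = 55
H is normal (ℤ_55 is abelian).
|G/H| = |G| / |H| = 55 / 55 = 1

|G/H| = 1


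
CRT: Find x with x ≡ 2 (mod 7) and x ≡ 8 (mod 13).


m₁ = 7, m₂ = 13, gcd = 1, so CRT applies. M = m₁·m₂ = 91
Let M₁ = M/m₁ = 13, M₂ = M/m₂ = 7
Find y₁ ≡ M₁⁻¹ (mod m₁): 13⁻¹ ≡ 6 (mod 7)
Find y₂ ≡ M₂⁻¹ (mod m₂): 7⁻¹ ≡ 2 (mod 13)
x = a₁·M₁·y₁ + a₂·M₂·y₂ = 2·13·6 + 8·7·2 = 268
Reduce mod 91: x ≡ 86
Check: 86 mod 7 = 2 ✓, 86 mod 13 = 8 ✓

x ≡ 86 (mod 91)


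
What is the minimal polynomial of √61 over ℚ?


√61 satisfies x² - 61 = 0, irreducible over ℚ since 61 is squarefree

Minimal polynomial: x² - 61


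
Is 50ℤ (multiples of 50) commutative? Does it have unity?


50ℤ is a commutative ring under +,× but has no multiplicative identity (1 ∉ 50ℤ); it has no zero divisors, but without unity it is not an integral domain
Commutative: Yes
Integral domain: No
Has unity: No

50ℤ (multiples of 50): Commutative=Yes, Unity=No


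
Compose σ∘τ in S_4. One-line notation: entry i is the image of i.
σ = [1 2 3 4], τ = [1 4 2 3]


σ∘τ: apply τ first, then σ
1 →τ 1 →σ 1
2 →τ 4 →σ 4
3 →τ 2 →σ 2
4 →τ 3 →σ 3

σ∘τ = [1 4 2 3]


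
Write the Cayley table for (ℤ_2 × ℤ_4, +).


Elements: {(0,0), (0,1), (0,2), (0,3), (1,0), (1,1), (1,2), (1,3)}
Operation: componentwise addition mod (2, 4)
Entry (a, b) = ((a₁+b₁) mod 2, (a₂+b₂) mod 4)

Cayley table:
      | (0,0) | (0,1) | (0,2) | (0,3) | (1,0) | (1,1) | (1,2) | (1,3)
(0,0) | (0,0) | (0,1) | (0,2) | (0,3) | (1,0) | (1,1) | (1,2) | (1,3)
(0,1) | (0,1) | (0,2) | (0,3) | (0,0) | (1,1) | (1,2) | (1,3) | (1,0)
(0,2) | (0,2) | (0,3) | (0,0) | (0,1) | (1,2) | (1,3) | (1,0) | (1,1)
(0,3) | (0,3) | (0,0) | (0,1) | (0,2) | (1,3) | (1,0) | (1,1) | (1,2)
(1,0) | (1,0) | (1,1) | (1,2) | (1,3) | (0,0) | (0,1) | (0,2) | (0,3)
(1,1) | (1,1) | (1,2) | (1,3) | (1,0) | (0,1) | (0,2) | (0,3) | (0,0)
(1,2) | (1,2) | (1,3) | (1,0) | (1,1) | (0,2) | (0,3) | (0,0) | (0,1)
(1,3) | (1,3) | (1,0) | (1,1) | (1,2) | (0,3) | (0,0) | (0,1) | (0,2)


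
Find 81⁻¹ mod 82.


Use the extended Euclidean algorithm to write 1 = 81·s + 82·t; then s mod 82 is the inverse.
Euclidean algorithm:
  81 = 0·82 + 81
  82 = 1·81 + 1
  81 = 81·1 + 0
gcd(81,82) = 1
Back-substitution gives: 81·(-1) + 82·(1) = 1
So 81⁻¹ ≡ -1 ≡ 81 (mod 82)
Check: 81 × 81 = 6561 ≡ 1 (mod 82) ✓

81⁻¹ ≡ 81 (mod 82)


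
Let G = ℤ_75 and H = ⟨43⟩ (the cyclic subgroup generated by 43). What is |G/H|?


|⟨43⟩| = n / gcd(43, 75) = 75 / 1 = 75
H is normal (ℤ_75 is abelian).
|G/H| = |G| / |H| = 75 / 75 = 1

|G/H| = 1


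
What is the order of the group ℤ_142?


ℤ_n has n elements.

|ℤ_142| = 142


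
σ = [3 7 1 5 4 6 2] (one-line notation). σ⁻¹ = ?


To find σ⁻¹, swap domain and range:
σ(1) = 3 → σ⁻¹(3) = 1
σ(2) = 7 → σ⁻¹(7) = 2
σ(3) = 1 → σ⁻¹(1) = 3
σ(4) = 5 → σ⁻¹(5) = 4
σ(5) = 4 → σ⁻¹(4) = 5
σ(6) = 6 → σ⁻¹(6) = 6
σ(7) = 2 → σ⁻¹(2) = 7

σ⁻¹ = [3 7 1 5 4 6 2]


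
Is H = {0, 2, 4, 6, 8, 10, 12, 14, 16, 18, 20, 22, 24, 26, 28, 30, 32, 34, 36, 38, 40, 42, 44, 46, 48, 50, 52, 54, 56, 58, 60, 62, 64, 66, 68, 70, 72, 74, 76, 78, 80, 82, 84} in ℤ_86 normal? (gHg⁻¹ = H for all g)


H = {0, 2, 4, 6, 8, 10, 12, 14, 16, 18, 20, 22, 24, 26, 28, 30, 32, 34, 36, 38, 40, 42, 44, 46, 48, 50, 52, 54, 56, 58, 60, 62, 64, 66, 68, 70, 72, 74, 76, 78, 80, 82, 84} in ℤ_86
ℤ_86 is abelian; every subgroup of an abelian group is normal

Yes, normal subgroup


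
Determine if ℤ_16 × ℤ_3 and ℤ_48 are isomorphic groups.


Comparing ℤ_16 × ℤ_3 and ℤ_48:
gcd(16,3) = 1, so ℤ_16 × ℤ_3 ≅ ℤ_48 (CRT)

Yes, ℤ_16 × ℤ_3 ≅ ℤ_48


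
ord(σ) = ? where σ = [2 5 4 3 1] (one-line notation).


Cycle decomposition: (1 2 5) (3 4)
Cycle lengths: 3, 2
Order = lcm(3, 2) = 6

ord(σ) = 6


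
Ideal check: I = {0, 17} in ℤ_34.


Check ideal conditions for I = {0, 17} in ℤ_34:
(1) I is an additive subgroup? Yes
(2) For r ∈ ℤ_34 and a ∈ I: r·a ∈ I? Yes

Yes, I is an ideal of ℤ_34


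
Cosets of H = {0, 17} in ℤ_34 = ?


H = {0, 17}, |H| = 2
Number of cosets = |G|/|H| = 34/2 = 17
0 + H = {0, 17}
1 + H = {1, 18}
2 + H = {2, 19}
3 + H = {3, 20}
4 + H = {4, 21}
5 + H = {5, 22}
6 + H = {6, 23}
7 + H = {7, 24}
8 + H = {8, 25}
9 + H = {9, 26}
10 + H = {10, 27}
11 + H = {11, 28}
12 + H = {12, 29}
13 + H = {13, 30}
14 + H = {14, 31}
15 + H = {15, 32}
16 + H = {16, 33}

Cosets: 0+H={0,17}; 1+H={1,18}; 2+H={2,19}; 3+H={3,20}; 4+H={4,21}; 5+H={5,22}; 6+H={6,23}; 7+H={7,24}; 8+H={8,25}; 9+H={9,26}; 10+H={10,27}; 11+H={11,28}; 12+H={12,29}; 13+H={13,30}; 14+H={14,31}; 15+H={15,32}; 16+H={16,33}


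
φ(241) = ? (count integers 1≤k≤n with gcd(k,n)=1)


Factor n: 241 = 241
φ(n) = n · ∏(1 - 1/p) over distinct primes p | n
φ(241) = 241 · (1 - 1/241) = 240

φ(241) = 240


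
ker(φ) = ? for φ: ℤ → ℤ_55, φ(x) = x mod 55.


Kernel = preimage of identity
ker(φ) = {x ∈ ℤ : x ≡ 0 (mod 55)} = 55ℤ = {0, ±55, ±110, ...}

ker(φ) = 55ℤ


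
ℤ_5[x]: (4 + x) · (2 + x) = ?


Expand and collect like terms; reduce coefficients mod 5:
x^0: 4·2 = 8 ≡ 3 (mod 5)
x^1: 4·1 + 1·2 = 6 ≡ 1 (mod 5)
x^2: 1·1 = 1 ≡ 1 (mod 5)
Result: 3 + x + x^2

f · g = 3 + x + x^2


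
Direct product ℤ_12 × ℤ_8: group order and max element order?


|ℤ_12 × ℤ_8| = 12 × 8 = 96
Max element order = lcm(12,8) = 24
Cyclic? No (gcd=4)

|ℤ_12×ℤ_8| = 96, max element order = 24


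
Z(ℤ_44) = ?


Z(G) = {g ∈ G | gx = xg for all x ∈ G}
ℤ_44 is abelian, so Z(G) = G

Z(ℤ_44) = ℤ_44


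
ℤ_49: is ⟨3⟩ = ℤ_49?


g generates ℤ_n iff gcd(g, n) = 1
gcd(3, 49) = 1
Since gcd = 1, 3 is a generator.

Yes, 3 generates ℤ_49


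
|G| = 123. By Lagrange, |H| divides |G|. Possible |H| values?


Lagrange's theorem: |H| divides |G|
|G| = 123
Divisors of 123: 1, 3, 41, 123

Possible subgroup orders: {1, 3, 41, 123}


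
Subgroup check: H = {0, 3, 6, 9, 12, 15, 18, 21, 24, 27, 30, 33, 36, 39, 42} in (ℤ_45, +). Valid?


Subgroup test for H = {0, 3, 6, 9, 12, 15, 18, 21, 24, 27, 30, 33, 36, 39, 42} in (ℤ_45, +):
(1) 0 ∈ H? Yes
(2) Closure: for all a,b ∈ H, (a+b) mod 45 ∈ H? Yes
(3) Inverses: for all a ∈ H, -a mod 45 ∈ H? Yes

Yes, H is a subgroup of ℤ_45


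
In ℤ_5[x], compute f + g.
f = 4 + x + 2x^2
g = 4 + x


Add coefficients mod 5:
x^0: 4 + 4 = 3 (mod 5)
x^1: 1 + 1 = 2 (mod 5)
x^2: 2 + 0 = 2 (mod 5)
Result: 3 + 2x + 2x^2

f + g = 3 + 2x + 2x^2


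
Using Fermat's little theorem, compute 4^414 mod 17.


Fermat's little theorem: if p is prime and gcd(a,p)=1, then a^(p-1) ≡ 1 (mod p)
p = 17 is prime, gcd(4,17) = 1
Reduce exponent: 414 mod 16 = 14
So 4^414 ≡ 4^14 (mod 17)
4^14 mod 17 = 16

4^414 ≡ 16 (mod 17)


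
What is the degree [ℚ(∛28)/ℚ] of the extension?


∛28 has minimal polynomial x³ - 28 (irreducible over ℚ since 28 is not a perfect cube)

[ℚ(∛28)/ℚ] = 3


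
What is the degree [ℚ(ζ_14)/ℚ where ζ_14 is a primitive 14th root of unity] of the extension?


[ℚ(ζ_n):ℚ] = deg Φ_n(x) = φ(n). Here φ(14) = 6

[ℚ(ζ_14)/ℚ where ζ_14 is a primitive 14th root of unity] = 6


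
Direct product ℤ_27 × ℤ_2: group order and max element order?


|ℤ_27 × ℤ_2| = 27 × 2 = 54
Max element order = lcm(27,2) = 54
Cyclic? Yes (gcd=1)

|ℤ_27×ℤ_2| = 54, max element order = 54


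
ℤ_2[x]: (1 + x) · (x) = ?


Expand and collect like terms; reduce coefficients mod 2:
x^0: 1·0 = 0 ≡ 0 (mod 2)
x^1: 1·1 + 1·0 = 1 ≡ 1 (mod 2)
x^2: 1·1 = 1 ≡ 1 (mod 2)
Result: x + x^2

f · g = x + x^2


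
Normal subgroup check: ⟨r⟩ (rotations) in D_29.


H = ⟨r⟩ (rotations) in D_29
The rotation subgroup ⟨r⟩ has index 2 in D_29, so it is normal

Yes, normal subgroup


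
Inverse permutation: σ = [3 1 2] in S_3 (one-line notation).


To find σ⁻¹, swap domain and range:
σ(1) = 3 → σ⁻¹(3) = 1
σ(2) = 1 → σ⁻¹(1) = 2
σ(3) = 2 → σ⁻¹(2) = 3

σ⁻¹ = [2 3 1]


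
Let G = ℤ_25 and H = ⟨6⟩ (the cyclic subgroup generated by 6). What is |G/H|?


|⟨6⟩| = n / gcd(6, 25) = 25 / 1 = 25
H is normal (ℤ_25 is abelian).
|G/H| = |G| / |H| = 25 / 25 = 1

|G/H| = 1


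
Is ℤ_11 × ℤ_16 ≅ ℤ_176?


Comparing ℤ_11 × ℤ_16 and ℤ_176:
gcd(11,16) = 1, so ℤ_11 × ℤ_16 ≅ ℤ_176 (CRT)

Yes, ℤ_11 × ℤ_16 ≅ ℤ_176


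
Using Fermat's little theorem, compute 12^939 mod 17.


Fermat's little theorem: if p is prime and gcd(a,p)=1, then a^(p-1) ≡ 1 (mod p)
p = 17 is prime, gcd(12,17) = 1
Reduce exponent: 939 mod 16 = 11
So 12^939 ≡ 12^11 (mod 17)
12^11 mod 17 = 6

12^939 ≡ 6 (mod 17)


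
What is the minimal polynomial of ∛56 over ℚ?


∛56 satisfies x³ - 56 = 0, irreducible over ℚ (no rational root; 56 is not a perfect cube)

Minimal polynomial: x³ - 56


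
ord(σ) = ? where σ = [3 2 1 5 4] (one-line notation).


Cycle decomposition: (1 3) (4 5)
Cycle lengths: 2, 2
Order = lcm(2, 2) = 2

ord(σ) = 2


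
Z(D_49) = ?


Z(G) = {g ∈ G | gx = xg for all x ∈ G}
For odd n, Z(D_n) = {e}: no nontrivial rotation commutes with all reflections

Z(D_49) = {e}


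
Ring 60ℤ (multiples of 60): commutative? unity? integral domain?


60ℤ is a commutative ring under +,× but has no multiplicative identity (1 ∉ 60ℤ); it has no zero divisors, but without unity it is not an integral domain
Commutative: Yes
Integral domain: No
Has unity: No

60ℤ (multiples of 60): Commutative=Yes, Unity=No


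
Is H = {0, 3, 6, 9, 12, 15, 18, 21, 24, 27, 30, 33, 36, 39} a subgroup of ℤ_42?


Subgroup test for H = {0, 3, 6, 9, 12, 15, 18, 21, 24, 27, 30, 33, 36, 39} in (ℤ_42, +):
(1) 0 ∈ H? Yes
(2) Closure: for all a,b ∈ H, (a+b) mod 42 ∈ H? Yes
(3) Inverses: for all a ∈ H, -a mod 42 ∈ H? Yes

Yes, H is a subgroup of ℤ_42


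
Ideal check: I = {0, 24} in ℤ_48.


Check ideal conditions for I = {0, 24} in ℤ_48:
(1) I is an additive subgroup? Yes
(2) For r ∈ ℤ_48 and a ∈ I: r·a ∈ I? Yes

Yes, I is an ideal of ℤ_48


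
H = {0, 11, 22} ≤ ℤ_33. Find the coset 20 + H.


20 + H = {20 + h (mod 33) : h ∈ H}
20+0=20, 20+11=31, 20+22=9
20 + H = {9, 20, 31} = 9 + H

20 + H = {9, 20, 31}


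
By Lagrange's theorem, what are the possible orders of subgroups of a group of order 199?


Lagrange's theorem: |H| divides |G|
|G| = 199
Divisors of 199: 1, 199

Possible subgroup orders: {1, 199}


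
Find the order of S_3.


|S_n| = n! (number of permutations of n symbols)
|S_3| = 3! = 6

|S_3| = 6


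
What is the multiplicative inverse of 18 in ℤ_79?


Use the extended Euclidean algorithm to write 1 = 18·s + 79·t; then s mod 79 is the inverse.
Euclidean algorithm:
  18 = 0·79 + 18
  79 = 4·18 + 7
  18 = 2·7 + 4
  7 = 1·4 + 3
  4 = 1·3 + 1
  3 = 3·1 + 0
gcd(18,79) = 1
Back-substitution gives: 18·(22) + 79·(-5) = 1
So 18⁻¹ ≡ 22 ≡ 22 (mod 79)
Check: 18 × 22 = 396 ≡ 1 (mod 79) ✓

18⁻¹ ≡ 22 (mod 79)


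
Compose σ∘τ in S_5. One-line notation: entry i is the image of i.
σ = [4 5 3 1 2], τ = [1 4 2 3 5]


σ∘τ: apply τ first, then σ
1 →τ 1 →σ 4
2 →τ 4 →σ 1
3 →τ 2 →σ 5
4 →τ 3 →σ 3
5 →τ 5 →σ 2

σ∘τ = [4 1 5 3 2]


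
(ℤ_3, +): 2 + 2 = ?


Operation: addition mod 3
2 + 2 = (a + b) mod 3 with a = 2, b = 2

2 + 2 = 1


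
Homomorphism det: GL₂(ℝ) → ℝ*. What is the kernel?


Kernel = preimage of identity
ker(det) = {A | det(A) = 1} = SL₂(ℝ)

ker(det) = SL₂(ℝ)


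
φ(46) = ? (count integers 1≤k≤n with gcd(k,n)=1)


Factor n: 46 = 2 × 23
φ(n) = n · ∏(1 - 1/p) over distinct primes p | n
φ(46) = 46 · (1 - 1/2) · (1 - 1/23) = 22

φ(46) = 22


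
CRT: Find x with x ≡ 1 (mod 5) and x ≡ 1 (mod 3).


m₁ = 5, m₂ = 3, gcd = 1, so CRT applies. M = m₁·m₂ = 15
Let M₁ = M/m₁ = 3, M₂ = M/m₂ = 5
Find y₁ ≡ M₁⁻¹ (mod m₁): 3⁻¹ ≡ 2 (mod 5)
Find y₂ ≡ M₂⁻¹ (mod m₂): 5⁻¹ ≡ 2 (mod 3)
x = a₁·M₁·y₁ + a₂·M₂·y₂ = 1·3·2 + 1·5·2 = 16
Reduce mod 15: x ≡ 1
Check: 1 mod 5 = 1 ✓, 1 mod 3 = 1 ✓

x ≡ 1 (mod 15)


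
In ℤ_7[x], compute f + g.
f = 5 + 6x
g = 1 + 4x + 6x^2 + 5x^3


Add coefficients mod 7:
x^0: 5 + 1 = 6 (mod 7)
x^1: 6 + 4 = 3 (mod 7)
x^2: 0 + 6 = 6 (mod 7)
x^3: 0 + 5 = 5 (mod 7)
Result: 6 + 3x + 6x^2 + 5x^3

f + g = 6 + 3x + 6x^2 + 5x^3


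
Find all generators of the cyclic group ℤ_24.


g generates ℤ_n iff gcd(g,n) = 1
Prime factors of 24: 2, 3
Generators are g ∈ {1,...,23} not divisible by any of these primes.
Generators: {1, 5, 7, 11, 13, 17, 19, 23}
Number of generators = φ(24) = 8

Generators of ℤ_24 = {1, 5, 7, 11, 13, 17, 19, 23}


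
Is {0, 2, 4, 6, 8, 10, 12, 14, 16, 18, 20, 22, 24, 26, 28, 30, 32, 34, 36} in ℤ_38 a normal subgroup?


H = {0, 2, 4, 6, 8, 10, 12, 14, 16, 18, 20, 22, 24, 26, 28, 30, 32, 34, 36} in ℤ_38
ℤ_38 is abelian; every subgroup of an abelian group is normal

Yes, normal subgroup


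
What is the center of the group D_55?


Z(G) = {g ∈ G | gx = xg for all x ∈ G}
For odd n, Z(D_n) = {e}: no nontrivial rotation commutes with all reflections

Z(D_55) = {e}


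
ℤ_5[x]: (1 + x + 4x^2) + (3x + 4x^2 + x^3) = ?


Add coefficients mod 5:
x^0: 1 + 0 = 1 (mod 5)
x^1: 1 + 3 = 4 (mod 5)
x^2: 4 + 4 = 3 (mod 5)
x^3: 0 + 1 = 1 (mod 5)
Result: 1 + 4x + 3x^2 + x^3

f + g = 1 + 4x + 3x^2 + x^3


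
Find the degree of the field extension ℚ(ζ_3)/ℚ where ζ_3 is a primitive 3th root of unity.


[ℚ(ζ_n):ℚ] = deg Φ_n(x) = φ(n). Here φ(3) = 2

[ℚ(ζ_3)/ℚ where ζ_3 is a primitive 3th root of unity] = 2


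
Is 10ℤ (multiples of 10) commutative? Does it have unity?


10ℤ is a commutative ring under +,× but has no multiplicative identity (1 ∉ 10ℤ); it has no zero divisors, but without unity it is not an integral domain
Commutative: Yes
Integral domain: No
Has unity: No

10ℤ (multiples of 10): Commutative=Yes, Unity=No


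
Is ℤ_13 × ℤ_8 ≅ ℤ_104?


Comparing ℤ_13 × ℤ_8 and ℤ_104:
gcd(13,8) = 1, so ℤ_13 × ℤ_8 ≅ ℤ_104 (CRT)

Yes, ℤ_13 × ℤ_8 ≅ ℤ_104


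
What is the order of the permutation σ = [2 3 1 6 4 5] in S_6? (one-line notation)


Cycle decomposition: (1 2 3) (4 6 5)
Cycle lengths: 3, 3
Order = lcm(3, 3) = 3

ord(σ) = 3


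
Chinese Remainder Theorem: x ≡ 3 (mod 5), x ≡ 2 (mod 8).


m₁ = 5, m₂ = 8, gcd = 1, so CRT applies. M = m₁·m₂ = 40
Let M₁ = M/m₁ = 8, M₂ = M/m₂ = 5
Find y₁ ≡ M₁⁻¹ (mod m₁): 8⁻¹ ≡ 2 (mod 5)
Find y₂ ≡ M₂⁻¹ (mod m₂): 5⁻¹ ≡ 5 (mod 8)
x = a₁·M₁·y₁ + a₂·M₂·y₂ = 3·8·2 + 2·5·5 = 98
Reduce mod 40: x ≡ 18
Check: 18 mod 5 = 3 ✓, 18 mod 8 = 2 ✓

x ≡ 18 (mod 40)


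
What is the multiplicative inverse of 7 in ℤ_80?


Use the extended Euclidean algorithm to write 1 = 7·s + 80·t; then s mod 80 is the inverse.
Euclidean algorithm:
  7 = 0·80 + 7
  80 = 11·7 + 3
  7 = 2·3 + 1
  3 = 3·1 + 0
gcd(7,80) = 1
Back-substitution gives: 7·(23) + 80·(-2) = 1
So 7⁻¹ ≡ 23 ≡ 23 (mod 80)
Check: 7 × 23 = 161 ≡ 1 (mod 80) ✓

7⁻¹ ≡ 23 (mod 80)


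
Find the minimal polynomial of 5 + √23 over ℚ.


Let α = 5 + √23. Then α - 5 = √23, so (α - 5)² = 23, giving α² - 10α + 2 = 0. Degree 2 and α ∉ ℚ, so this is the minimal polynomial.

Minimal polynomial: x² - 10x + 2


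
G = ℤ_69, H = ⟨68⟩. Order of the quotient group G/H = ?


|⟨68⟩| = n / gcd(68, 69) = 69 / 1 = 69
H is normal (ℤ_69 is abelian).
|G/H| = |G| / |H| = 69 / 69 = 1

|G/H| = 1


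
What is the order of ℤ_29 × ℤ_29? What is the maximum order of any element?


|ℤ_29 × ℤ_29| = 29 × 29 = 841
Max element order = lcm(29,29) = 29
Cyclic? No (gcd=29)

|ℤ_29×ℤ_29| = 841, max element order = 29


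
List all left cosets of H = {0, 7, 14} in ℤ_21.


H = {0, 7, 14}, |H| = 3
Number of cosets = |G|/|H| = 21/3 = 7
0 + H = {0, 7, 14}
1 + H = {1, 8, 15}
2 + H = {2, 9, 16}
3 + H = {3, 10, 17}
4 + H = {4, 11, 18}
5 + H = {5, 12, 19}
6 + H = {6, 13, 20}

Cosets: 0+H={0,7,14}; 1+H={1,8,15}; 2+H={2,9,16}; 3+H={3,10,17}; 4+H={4,11,18}; 5+H={5,12,19}; 6+H={6,13,20}


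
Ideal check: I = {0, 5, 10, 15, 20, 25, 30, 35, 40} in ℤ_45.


Check ideal conditions for I = {0, 5, 10, 15, 20, 25, 30, 35, 40} in ℤ_45:
(1) I is an additive subgroup? Yes
(2) For r ∈ ℤ_45 and a ∈ I: r·a ∈ I? Yes

Yes, I is an ideal of ℤ_45


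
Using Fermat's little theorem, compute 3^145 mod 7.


Fermat's little theorem: if p is prime and gcd(a,p)=1, then a^(p-1) ≡ 1 (mod p)
p = 7 is prime, gcd(3,7) = 1
Reduce exponent: 145 mod 6 = 1
So 3^145 ≡ 3^1 (mod 7)
3^1 mod 7 = 3

3^145 ≡ 3 (mod 7)


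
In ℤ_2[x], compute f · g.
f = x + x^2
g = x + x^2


Expand and collect like terms; reduce coefficients mod 2:
x^0: 0·0 = 0 ≡ 0 (mod 2)
x^1: 0·1 + 1·0 = 0 ≡ 0 (mod 2)
x^2: 0·1 + 1·1 + 1·0 = 1 ≡ 1 (mod 2)
x^3: 1·1 + 1·1 = 2 ≡ 0 (mod 2)
x^4: 1·1 = 1 ≡ 1 (mod 2)
Result: x^2 + x^4

f · g = x^2 + x^4


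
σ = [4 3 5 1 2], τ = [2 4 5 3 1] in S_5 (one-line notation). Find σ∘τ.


σ∘τ: apply τ first, then σ
1 →τ 2 →σ 3
2 →τ 4 →σ 1
3 →τ 5 →σ 2
4 →τ 3 →σ 5
5 →τ 1 →σ 4

σ∘τ = [3 1 2 5 4]


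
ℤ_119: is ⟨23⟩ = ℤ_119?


g generates ℤ_n iff gcd(g, n) = 1
gcd(23, 119) = 1
Since gcd = 1, 23 is a generator.

Yes, 23 generates ℤ_119


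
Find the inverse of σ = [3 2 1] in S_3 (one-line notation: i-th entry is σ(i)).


To find σ⁻¹, swap domain and range:
σ(1) = 3 → σ⁻¹(3) = 1
σ(2) = 2 → σ⁻¹(2) = 2
σ(3) = 1 → σ⁻¹(1) = 3

σ⁻¹ = [3 2 1]


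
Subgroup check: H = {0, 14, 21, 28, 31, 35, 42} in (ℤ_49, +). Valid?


Subgroup test for H = {0, 14, 21, 28, 31, 35, 42} in (ℤ_49, +):
(1) 0 ∈ H? Yes
(2) Closure: for all a,b ∈ H, (a+b) mod 49 ∈ H? No  [counterexample: 14 + 31 = 45 ∉ H]
(3) Inverses: for all a ∈ H, -a mod 49 ∈ H? No

No, H is not a subgroup of ℤ_49


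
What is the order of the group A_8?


|A_n| = n!/2 (even permutations)
|A_8| = 8!/2 = 40320/2 = 20160

|A_8| = 20160


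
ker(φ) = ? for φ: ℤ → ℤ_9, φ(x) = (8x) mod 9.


Kernel = preimage of identity
ker(φ) = {x ∈ ℤ : 8x ≡ 0 (mod 9)}. gcd(8,9) = 1, so 8x ≡ 0 (mod 9) ⟺ x ≡ 0 (mod 9/1 = 9). Hence ker(φ) = 9ℤ

ker(φ) = 9ℤ


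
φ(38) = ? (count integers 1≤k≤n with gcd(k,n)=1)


Factor n: 38 = 2 × 19
φ(n) = n · ∏(1 - 1/p) over distinct primes p | n
φ(38) = 38 · (1 - 1/2) · (1 - 1/19) = 18

φ(38) = 18


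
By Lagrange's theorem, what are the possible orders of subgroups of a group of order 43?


Lagrange's theorem: |H| divides |G|
|G| = 43
Divisors of 43: 1, 43

Possible subgroup orders: {1, 43}


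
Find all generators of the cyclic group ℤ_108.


g generates ℤ_n iff gcd(g,n) = 1
Prime factors of 108: 2, 3
Generators are g ∈ {1,...,107} not divisible by any of these primes.
Generators: {1, 5, 7, 11, 13, 17, 19, 23, 25, 29, 31, 35, 37, 41, 43, 47, 49, 53, 55, 59, 61, 65, 67, 71, 73, 77, 79, 83, 85, 89, 91, 95, 97, 101, 103, 107}
Number of generators = φ(108) = 36

Generators of ℤ_108 = {1, 5, 7, 11, 13, 17, 19, 23, 25, 29, 31, 35, 37, 41, 43, 47, 49, 53, 55, 59, 61, 65, 67, 71, 73, 77, 79, 83, 85, 89, 91, 95, 97, 101, 103, 107}


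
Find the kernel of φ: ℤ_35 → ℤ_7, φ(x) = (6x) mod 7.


Kernel = preimage of identity
ker(φ) = {x ∈ ℤ_35 : 6x ≡ 0 (mod 7)}. Since 7 | 35, φ is well-defined. The kernel is the cyclic subgroup ⟨7⟩ of ℤ_35 (order 5), i.e. {0, 7, 14, 21, 28}

ker(φ) = {0, 7, 14, 21, 28}


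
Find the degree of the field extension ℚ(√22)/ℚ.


√22 has minimal polynomial x² - 22 (irreducible over ℚ since 22 is squarefree)

[ℚ(√22)/ℚ] = 2


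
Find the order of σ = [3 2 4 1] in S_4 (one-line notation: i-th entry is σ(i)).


Cycle decomposition: (1 3 4)
Cycle lengths: 3
Order = lcm(3) = 3

ord(σ) = 3


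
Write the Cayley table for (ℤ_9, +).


Elements: {0, 1, 2, 3, 4, 5, 6, 7, 8}
Operation: addition mod 9
Entry (a, b) = (a + b) mod 9

Cayley table:
  | 0 | 1 | 2 | 3 | 4 | 5 | 6 | 7 | 8
0 | 0 | 1 | 2 | 3 | 4 | 5 | 6 | 7 | 8
1 | 1 | 2 | 3 | 4 | 5 | 6 | 7 | 8 | 0
2 | 2 | 3 | 4 | 5 | 6 | 7 | 8 | 0 | 1
3 | 3 | 4 | 5 | 6 | 7 | 8 | 0 | 1 | 2
4 | 4 | 5 | 6 | 7 | 8 | 0 | 1 | 2 | 3
5 | 5 | 6 | 7 | 8 | 0 | 1 | 2 | 3 | 4
6 | 6 | 7 | 8 | 0 | 1 | 2 | 3 | 4 | 5
7 | 7 | 8 | 0 | 1 | 2 | 3 | 4 | 5 | 6
8 | 8 | 0 | 1 | 2 | 3 | 4 | 5 | 6 | 7


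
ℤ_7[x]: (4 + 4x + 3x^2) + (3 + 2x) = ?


Add coefficients mod 7:
x^0: 4 + 3 = 0 (mod 7)
x^1: 4 + 2 = 6 (mod 7)
x^2: 3 + 0 = 3 (mod 7)
Result: 6x + 3x^2

f + g = 6x + 3x^2


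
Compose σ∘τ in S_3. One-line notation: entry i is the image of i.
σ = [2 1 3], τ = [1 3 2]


σ∘τ: apply τ first, then σ
1 →τ 1 →σ 2
2 →τ 3 →σ 3
3 →τ 2 →σ 1

σ∘τ = [2 3 1]


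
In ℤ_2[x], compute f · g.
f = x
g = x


Expand and collect like terms; reduce coefficients mod 2:
x^0: 0·0 = 0 ≡ 0 (mod 2)
x^1: 0·1 + 1·0 = 0 ≡ 0 (mod 2)
x^2: 1·1 = 1 ≡ 1 (mod 2)
Result: x^2

f · g = x^2


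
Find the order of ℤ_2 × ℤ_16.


|A × B| = |A| · |B|
|ℤ_2 × ℤ_16| = 2 × 16 = 32

|ℤ_2 × ℤ_16| = 32


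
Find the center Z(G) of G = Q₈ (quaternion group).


Z(G) = {g ∈ G | gx = xg for all x ∈ G}
In Q₈ = {±1, ±i, ±j, ±k}, only ±1 commute with every element

Z(Q₈ (quaternion group)) = {1, -1}


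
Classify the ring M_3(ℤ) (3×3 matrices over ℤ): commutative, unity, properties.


Matrix multiplication is non-commutative for n ≥ 2; the identity matrix I is the unity; singular matrices give zero divisors, so not an integral domain
Commutative: No
Integral domain: No
Has unity: Yes

M_3(ℤ) (3×3 matrices over ℤ): Commutative=No, Unity=Yes


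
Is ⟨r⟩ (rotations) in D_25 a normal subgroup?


H = ⟨r⟩ (rotations) in D_25
The rotation subgroup ⟨r⟩ has index 2 in D_25, so it is normal

Yes, normal subgroup


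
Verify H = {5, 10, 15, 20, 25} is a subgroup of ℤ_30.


Subgroup test for H = {5, 10, 15, 20, 25} in (ℤ_30, +):
(1) 0 ∈ H? No
(2) Closure: for all a,b ∈ H, (a+b) mod 30 ∈ H? No  [counterexample: 5 + 25 = 0 ∉ H]
(3) Inverses: for all a ∈ H, -a mod 30 ∈ H? Yes

No, H is not a subgroup of ℤ_30


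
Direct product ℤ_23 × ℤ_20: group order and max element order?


|ℤ_23 × ℤ_20| = 23 × 20 = 460
Max element order = lcm(23,20) = 460
Cyclic? Yes (gcd=1)

|ℤ_23×ℤ_20| = 460, max element order = 460


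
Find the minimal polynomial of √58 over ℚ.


√58 satisfies x² - 58 = 0, irreducible over ℚ since 58 is squarefree

Minimal polynomial: x² - 58


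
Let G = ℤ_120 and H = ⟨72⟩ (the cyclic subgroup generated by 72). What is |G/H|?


|⟨72⟩| = n / gcd(72, 120) = 120 / 24 = 5
H is normal (ℤ_120 is abelian).
|G/H| = |G| / |H| = 120 / 5 = 24

|G/H| = 24


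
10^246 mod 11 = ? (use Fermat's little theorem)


Fermat's little theorem: if p is prime and gcd(a,p)=1, then a^(p-1) ≡ 1 (mod p)
p = 11 is prime, gcd(10,11) = 1
Reduce exponent: 246 mod 10 = 6
So 10^246 ≡ 10^6 (mod 11)
10^6 mod 11 = 1

10^246 ≡ 1 (mod 11)


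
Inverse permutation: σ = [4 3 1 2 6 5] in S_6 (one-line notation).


To find σ⁻¹, swap domain and range:
σ(1) = 4 → σ⁻¹(4) = 1
σ(2) = 3 → σ⁻¹(3) = 2
σ(3) = 1 → σ⁻¹(1) = 3
σ(4) = 2 → σ⁻¹(2) = 4
σ(5) = 6 → σ⁻¹(6) = 5
σ(6) = 5 → σ⁻¹(5) = 6

σ⁻¹ = [3 4 2 1 6 5]


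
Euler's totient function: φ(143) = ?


Factor n: 143 = 11 × 13
φ(n) = n · ∏(1 - 1/p) over distinct primes p | n
φ(143) = 143 · (1 - 1/11) · (1 - 1/13) = 120

φ(143) = 120


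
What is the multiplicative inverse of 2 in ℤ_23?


Use the extended Euclidean algorithm to write 1 = 2·s + 23·t; then s mod 23 is the inverse.
Euclidean algorithm:
  2 = 0·23 + 2
  23 = 11·2 + 1
  2 = 2·1 + 0
gcd(2,23) = 1
Back-substitution gives: 2·(-11) + 23·(1) = 1
So 2⁻¹ ≡ -11 ≡ 12 (mod 23)
Check: 2 × 12 = 24 ≡ 1 (mod 23) ✓

2⁻¹ ≡ 12 (mod 23)


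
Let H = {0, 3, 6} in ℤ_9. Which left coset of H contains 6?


6 + H = {6 + h (mod 9) : h ∈ H}
6+0=6, 6+3=0, 6+6=3
6 + H = {0, 3, 6} = 0 + H

6 + H = {0, 3, 6}


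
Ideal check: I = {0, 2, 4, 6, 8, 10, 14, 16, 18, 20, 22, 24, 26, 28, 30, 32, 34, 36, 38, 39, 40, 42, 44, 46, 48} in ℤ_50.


Check ideal conditions for I = {0, 2, 4, 6, 8, 10, 14, 16, 18, 20, 22, 24, 26, 28, 30, 32, 34, 36, 38, 39, 40, 42, 44, 46, 48} in ℤ_50:
(1) I is an additive subgroup? No
(2) For r ∈ ℤ_50 and a ∈ I: r·a ∈ I? No  [counterexample: r=2, a=6, r·a mod 50 = 12 ∉ I]

No, I is not an ideal of ℤ_50


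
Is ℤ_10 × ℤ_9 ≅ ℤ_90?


Comparing ℤ_10 × ℤ_9 and ℤ_90:
gcd(10,9) = 1, so ℤ_10 × ℤ_9 ≅ ℤ_90 (CRT)

Yes, ℤ_10 × ℤ_9 ≅ ℤ_90


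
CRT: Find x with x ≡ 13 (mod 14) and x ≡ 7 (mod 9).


m₁ = 14, m₂ = 9, gcd = 1, so CRT applies. M = m₁·m₂ = 126
Let M₁ = M/m₁ = 9, M₂ = M/m₂ = 14
Find y₁ ≡ M₁⁻¹ (mod m₁): 9⁻¹ ≡ 11 (mod 14)
Find y₂ ≡ M₂⁻¹ (mod m₂): 14⁻¹ ≡ 2 (mod 9)
x = a₁·M₁·y₁ + a₂·M₂·y₂ = 13·9·11 + 7·14·2 = 1483
Reduce mod 126: x ≡ 97
Check: 97 mod 14 = 13 ✓, 97 mod 9 = 7 ✓

x ≡ 97 (mod 126)


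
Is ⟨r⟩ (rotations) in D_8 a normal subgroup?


H = ⟨r⟩ (rotations) in D_8
The rotation subgroup ⟨r⟩ has index 2 in D_8, so it is normal

Yes, normal subgroup


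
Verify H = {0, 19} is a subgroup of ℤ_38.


Subgroup test for H = {0, 19} in (ℤ_38, +):
(1) 0 ∈ H? Yes
(2) Closure: for all a,b ∈ H, (a+b) mod 38 ∈ H? Yes
(3) Inverses: for all a ∈ H, -a mod 38 ∈ H? Yes

Yes, H is a subgroup of ℤ_38


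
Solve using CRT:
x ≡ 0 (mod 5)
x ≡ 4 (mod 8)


m₁ = 5, m₂ = 8, gcd = 1, so CRT applies. M = m₁·m₂ = 40
Let M₁ = M/m₁ = 8, M₂ = M/m₂ = 5
Find y₁ ≡ M₁⁻¹ (mod m₁): 8⁻¹ ≡ 2 (mod 5)
Find y₂ ≡ M₂⁻¹ (mod m₂): 5⁻¹ ≡ 5 (mod 8)
x = a₁·M₁·y₁ + a₂·M₂·y₂ = 0·8·2 + 4·5·5 = 100
Reduce mod 40: x ≡ 20
Check: 20 mod 5 = 0 ✓, 20 mod 8 = 4 ✓

x ≡ 20 (mod 40)


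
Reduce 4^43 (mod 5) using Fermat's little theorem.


Fermat's little theorem: if p is prime and gcd(a,p)=1, then a^(p-1) ≡ 1 (mod p)
p = 5 is prime, gcd(4,5) = 1
Reduce exponent: 43 mod 4 = 3
So 4^43 ≡ 4^3 (mod 5)
4^3 mod 5 = 4

4^43 ≡ 4 (mod 5)


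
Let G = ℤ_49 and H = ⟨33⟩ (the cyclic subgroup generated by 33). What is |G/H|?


|⟨33⟩| = n / gcd(33, 49) = 49 / 1 = 49
H is normal (ℤ_49 is abelian).
|G/H| = |G| / |H| = 49 / 49 = 1

|G/H| = 1


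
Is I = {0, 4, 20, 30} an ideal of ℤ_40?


Check ideal conditions for I = {0, 4, 20, 30} in ℤ_40:
(1) I is an additive subgroup? No
(2) For r ∈ ℤ_40 and a ∈ I: r·a ∈ I? No  [counterexample: r=2, a=4, r·a mod 40 = 8 ∉ I]

No, I is not an ideal of ℤ_40


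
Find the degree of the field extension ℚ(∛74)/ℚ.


∛74 has minimal polynomial x³ - 74 (irreducible over ℚ since 74 is not a perfect cube)

[ℚ(∛74)/ℚ] = 3


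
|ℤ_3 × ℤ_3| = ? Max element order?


|ℤ_3 × ℤ_3| = 3 × 3 = 9
Max element order = lcm(3,3) = 3
Cyclic? No (gcd=3)

|ℤ_3×ℤ_3| = 9, max element order = 3


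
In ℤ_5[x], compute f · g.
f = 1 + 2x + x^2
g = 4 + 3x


Expand and collect like terms; reduce coefficients mod 5:
x^0: 1·4 = 4 ≡ 4 (mod 5)
x^1: 1·3 + 2·4 = 11 ≡ 1 (mod 5)
x^2: 2·3 + 1·4 = 10 ≡ 0 (mod 5)
x^3: 1·3 = 3 ≡ 3 (mod 5)
Result: 4 + x + 3x^3

f · g = 4 + x + 3x^3


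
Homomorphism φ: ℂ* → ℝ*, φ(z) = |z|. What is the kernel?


Kernel = preimage of identity
ker(φ) = {z ∈ ℂ* | |z| = 1} = unit circle S¹

ker(φ) = S¹ (unit circle)


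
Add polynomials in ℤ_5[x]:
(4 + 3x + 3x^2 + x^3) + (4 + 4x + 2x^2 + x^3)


Add coefficients mod 5:
x^0: 4 + 4 = 3 (mod 5)
x^1: 3 + 4 = 2 (mod 5)
x^2: 3 + 2 = 0 (mod 5)
x^3: 1 + 1 = 2 (mod 5)
Result: 3 + 2x + 2x^3

f + g = 3 + 2x + 2x^3


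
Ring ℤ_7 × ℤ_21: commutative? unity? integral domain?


Direct product ring; commutative with unity (1,1); but (1,0)·(0,1) = (0,0) gives zero divisors, so not an integral domain
Commutative: Yes
Integral domain: No
Has unity: Yes

ℤ_7 × ℤ_21: Commutative=Yes, Unity=Yes


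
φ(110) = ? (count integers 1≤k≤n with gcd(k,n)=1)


Factor n: 110 = 2 × 5 × 11
φ(n) = n · ∏(1 - 1/p) over distinct primes p | n
φ(110) = 110 · (1 - 1/2) · (1 - 1/5) · (1 - 1/11) = 40

φ(110) = 40


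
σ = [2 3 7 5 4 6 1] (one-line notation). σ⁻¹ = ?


To find σ⁻¹, swap domain and range:
σ(1) = 2 → σ⁻¹(2) = 1
σ(2) = 3 → σ⁻¹(3) = 2
σ(3) = 7 → σ⁻¹(7) = 3
σ(4) = 5 → σ⁻¹(5) = 4
σ(5) = 4 → σ⁻¹(4) = 5
σ(6) = 6 → σ⁻¹(6) = 6
σ(7) = 1 → σ⁻¹(1) = 7

σ⁻¹ = [7 1 2 5 4 6 3]


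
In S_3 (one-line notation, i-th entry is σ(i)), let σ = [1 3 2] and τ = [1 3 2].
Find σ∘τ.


σ∘τ: apply τ first, then σ
1 →τ 1 →σ 1
2 →τ 3 →σ 2
3 →τ 2 →σ 3

σ∘τ = [1 2 3]


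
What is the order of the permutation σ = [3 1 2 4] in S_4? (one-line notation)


Cycle decomposition: (1 3 2)
Cycle lengths: 3
Order = lcm(3) = 3

ord(σ) = 3


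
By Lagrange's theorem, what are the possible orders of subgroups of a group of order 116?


Lagrange's theorem: |H| divides |G|
|G| = 116
Divisors of 116: 1, 2, 4, 29, 58, 116

Possible subgroup orders: {1, 2, 4, 29, 58, 116}


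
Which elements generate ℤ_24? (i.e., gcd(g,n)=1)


g generates ℤ_n iff gcd(g,n) = 1
Prime factors of 24: 2, 3
Generators are g ∈ {1,...,23} not divisible by any of these primes.
Generators: {1, 5, 7, 11, 13, 17, 19, 23}
Number of generators = φ(24) = 8

Generators of ℤ_24 = {1, 5, 7, 11, 13, 17, 19, 23}


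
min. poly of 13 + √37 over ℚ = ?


Let α = 13 + √37. Then α - 13 = √37, so (α - 13)² = 37, giving α² - 26α + 132 = 0. Degree 2 and α ∉ ℚ, so this is the minimal polynomial.

Minimal polynomial: x² - 26x + 132


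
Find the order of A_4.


|A_n| = n!/2 (even permutations)
|A_4| = 4!/2 = 24/2 = 12

|A_4| = 12


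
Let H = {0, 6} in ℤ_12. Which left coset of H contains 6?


6 + H = {6 + h (mod 12) : h ∈ H}
6+0=6, 6+6=0
6 + H = {0, 6} = 0 + H

6 + H = {0, 6}


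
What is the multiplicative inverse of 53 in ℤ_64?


Use the extended Euclidean algorithm to write 1 = 53·s + 64·t; then s mod 64 is the inverse.
Euclidean algorithm:
  53 = 0·64 + 53
  64 = 1·53 + 11
  53 = 4·11 + 9
  11 = 1·9 + 2
  9 = 4·2 + 1
  2 = 2·1 + 0
gcd(53,64) = 1
Back-substitution gives: 53·(29) + 64·(-24) = 1
So 53⁻¹ ≡ 29 ≡ 29 (mod 64)
Check: 53 × 29 = 1537 ≡ 1 (mod 64) ✓

53⁻¹ ≡ 29 (mod 64)


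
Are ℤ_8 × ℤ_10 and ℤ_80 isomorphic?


Comparing ℤ_8 × ℤ_10 and ℤ_80:
gcd(8,10) = 2 ≠ 1. Max element order in ℤ_8×ℤ_10 is lcm(8,10) = 40 < 80, so it has no element of order 80

No, ℤ_8 × ℤ_10 ≇ ℤ_80


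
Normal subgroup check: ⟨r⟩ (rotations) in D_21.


H = ⟨r⟩ (rotations) in D_21
The rotation subgroup ⟨r⟩ has index 2 in D_21, so it is normal

Yes, normal subgroup


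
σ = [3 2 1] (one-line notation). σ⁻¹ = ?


To find σ⁻¹, swap domain and range:
σ(1) = 3 → σ⁻¹(3) = 1
σ(2) = 2 → σ⁻¹(2) = 2
σ(3) = 1 → σ⁻¹(1) = 3

σ⁻¹ = [3 2 1]
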